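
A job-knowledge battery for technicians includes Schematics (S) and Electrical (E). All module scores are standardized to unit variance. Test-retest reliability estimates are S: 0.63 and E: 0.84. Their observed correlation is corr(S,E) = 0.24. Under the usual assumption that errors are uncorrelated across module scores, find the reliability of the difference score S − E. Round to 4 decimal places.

Var(S−E) = 1 + 1 − 2·0.24 = 2 − 0.48 = 1.52.
With uncorrelated errors the cross-covariances are all true-score covariance, so they carry over unchanged; only the diagonal terms shrink to ρᵢσᵢ².
True-score variance = [0.63 + 0.84] − 0.48 = 1.47 − 0.48 = 0.99.
Reliability = 0.99 / 1.52 = 0.6513.

0.6513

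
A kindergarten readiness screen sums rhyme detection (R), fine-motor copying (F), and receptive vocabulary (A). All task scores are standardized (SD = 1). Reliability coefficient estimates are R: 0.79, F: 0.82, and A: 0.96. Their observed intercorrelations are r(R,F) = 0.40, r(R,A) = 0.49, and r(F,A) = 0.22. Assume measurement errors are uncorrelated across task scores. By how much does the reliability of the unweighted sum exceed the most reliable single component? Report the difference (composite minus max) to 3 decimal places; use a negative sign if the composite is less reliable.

Var(sum) = 3 + 2.22 = 5.22; true-score variance = 2.57 + 2.22 = 4.79; composite reliability = 0.9176.
Max component reliability = 0.9600.
Difference = 0.9176 − 0.9600 = -0.042.

-0.042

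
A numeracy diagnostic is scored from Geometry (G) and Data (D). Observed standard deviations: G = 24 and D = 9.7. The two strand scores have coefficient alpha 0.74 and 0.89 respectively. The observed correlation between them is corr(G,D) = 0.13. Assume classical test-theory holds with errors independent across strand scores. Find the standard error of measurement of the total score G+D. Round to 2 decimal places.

12.65

Var(total) = 670.09 + 60.528 = 730.618.
True-score variance = 509.98 + 60.528 = 570.508, so reliability = 0.7809.
Error variance = 730.618 − 570.508 = 160.11; SEM = √160.11 = 12.65.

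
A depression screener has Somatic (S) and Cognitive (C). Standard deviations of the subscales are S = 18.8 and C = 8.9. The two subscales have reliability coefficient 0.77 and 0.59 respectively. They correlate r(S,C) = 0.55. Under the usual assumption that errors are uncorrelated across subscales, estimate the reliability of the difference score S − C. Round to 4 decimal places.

Var(S−C) = 18.8² + 8.9² − 2·18.8·8.9·0.55 = 432.65 − 184.052 = 248.598.
With uncorrelated errors the cross-covariances are all true-score covariance, so they carry over unchanged; only the diagonal terms shrink to ρᵢσᵢ².
True-score variance = [18.8²·0.77 + 8.9²·0.59] − 184.052 = 318.883 − 184.052 = 134.831.
Reliability = 134.831 / 248.598 = 0.5424.

0.5424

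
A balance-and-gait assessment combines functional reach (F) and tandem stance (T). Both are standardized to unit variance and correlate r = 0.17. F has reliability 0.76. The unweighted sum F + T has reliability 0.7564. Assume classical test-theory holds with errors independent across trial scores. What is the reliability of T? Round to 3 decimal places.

0.670

Var(F+T) = 2 + 2·0.17 = 2.340.
True-score variance = ρ_F + ρ_T + 2·0.17, so 0.7564 = (0.76 + ρ_T + 0.34) / 2.340.
ρ_T = 0.7564·2.340 − 0.76 − 0.34 = 0.670.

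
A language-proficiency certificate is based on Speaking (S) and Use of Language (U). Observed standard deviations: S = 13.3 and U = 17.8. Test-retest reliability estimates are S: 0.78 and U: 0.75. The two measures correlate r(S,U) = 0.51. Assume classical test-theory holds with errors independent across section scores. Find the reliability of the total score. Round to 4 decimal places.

Var(S+U) = 13.3² + 17.8² + 2·[13.3·17.8·0.51] = 493.73 + 241.475 = 735.205.
Because errors are independent across components, Cov(Tᵢ,Tⱼ) = Cov(Xᵢ,Xⱼ); the off-diagonal part of the true-score variance is the same as above.
True-score variance = [13.3²·0.78 + 17.8²·0.75] + 241.475 = 375.604 + 241.475 = 617.079.
Reliability = 617.079 / 735.205 = 0.8393.

0.8393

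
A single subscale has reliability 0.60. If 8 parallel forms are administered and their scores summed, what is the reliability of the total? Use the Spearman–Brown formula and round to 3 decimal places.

0.923

ρ_k = kρ / (1 + (k−1)ρ) = 8·0.60 / (1 + 7·0.60) = 4.800 / 5.200 = 0.923.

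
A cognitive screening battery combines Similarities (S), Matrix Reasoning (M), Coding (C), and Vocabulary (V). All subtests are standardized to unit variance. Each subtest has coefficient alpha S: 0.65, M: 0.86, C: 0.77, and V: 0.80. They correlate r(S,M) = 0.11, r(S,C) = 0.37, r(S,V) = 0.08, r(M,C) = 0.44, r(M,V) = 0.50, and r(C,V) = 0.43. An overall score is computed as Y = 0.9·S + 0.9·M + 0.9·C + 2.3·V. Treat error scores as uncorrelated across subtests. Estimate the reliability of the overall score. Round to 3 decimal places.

Var(Y) = 0.9² + 0.9² + 0.9² + 2.3² + 2·[0.81·0.11 + 0.81·0.37 + 2.07·0.08 + 0.81·0.44 + 2.07·0.50 + 2.07·0.43] = 7.72 + 5.6718 = 13.3918.
With uncorrelated errors the cross-covariances are all true-score covariance, so they carry over unchanged; only the diagonal terms shrink to ρᵢσᵢ².
True-score variance = [0.9²·0.65 + 0.9²·0.86 + 0.9²·0.77 + 2.3²·0.80] + 5.6718 = 6.0788 + 5.6718 = 11.7506.
Reliability = 11.7506 / 13.3918 = 0.877.

0.877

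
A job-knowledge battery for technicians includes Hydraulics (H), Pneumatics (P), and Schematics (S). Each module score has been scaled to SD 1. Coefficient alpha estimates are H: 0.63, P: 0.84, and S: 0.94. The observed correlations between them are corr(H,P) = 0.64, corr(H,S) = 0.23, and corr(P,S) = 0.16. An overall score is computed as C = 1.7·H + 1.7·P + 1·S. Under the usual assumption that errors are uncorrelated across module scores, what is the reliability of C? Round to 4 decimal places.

Var(C) = 1.7² + 1.7² + 1 + 2·[2.89·0.64 + 1.7·0.23 + 1.7·0.16] = 6.78 + 5.0252 = 11.8052.
Because errors are independent across components, Cov(Tᵢ,Tⱼ) = Cov(Xᵢ,Xⱼ); the off-diagonal part of the true-score variance is the same as above.
True-score variance = [1.7²·0.63 + 1.7²·0.84 + 0.94] + 5.0252 = 5.1883 + 5.0252 = 10.2135.
Reliability = 10.2135 / 11.8052 = 0.8652.

0.8652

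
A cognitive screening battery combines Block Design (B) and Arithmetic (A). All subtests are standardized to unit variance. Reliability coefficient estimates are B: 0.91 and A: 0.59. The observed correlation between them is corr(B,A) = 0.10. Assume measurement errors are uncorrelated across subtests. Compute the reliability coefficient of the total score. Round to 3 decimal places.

0.773

Var(B+A) = 2 + 2·[0.10] = 2 + 0.2 = 2.2.
With uncorrelated errors the cross-covariances are all true-score covariance, so they carry over unchanged; only the diagonal terms shrink to ρᵢσᵢ².
True-score variance = [0.91 + 0.59] + 0.2 = 1.5 + 0.2 = 1.7.
Reliability = 1.7 / 2.2 = 0.773.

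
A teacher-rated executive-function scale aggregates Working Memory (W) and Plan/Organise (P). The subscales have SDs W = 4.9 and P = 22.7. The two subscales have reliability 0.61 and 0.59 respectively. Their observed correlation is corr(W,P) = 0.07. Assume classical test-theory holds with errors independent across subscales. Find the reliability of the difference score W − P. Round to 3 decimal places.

Var(W−P) = 4.9² + 22.7² − 2·4.9·22.7·0.07 = 539.3 − 15.5722 = 523.728.
With uncorrelated errors the cross-covariances are all true-score covariance, so they carry over unchanged; only the diagonal terms shrink to ρᵢσᵢ².
True-score variance = [4.9²·0.61 + 22.7²·0.59] − 15.5722 = 318.667 − 15.5722 = 303.095.
Reliability = 303.095 / 523.728 = 0.579.

0.579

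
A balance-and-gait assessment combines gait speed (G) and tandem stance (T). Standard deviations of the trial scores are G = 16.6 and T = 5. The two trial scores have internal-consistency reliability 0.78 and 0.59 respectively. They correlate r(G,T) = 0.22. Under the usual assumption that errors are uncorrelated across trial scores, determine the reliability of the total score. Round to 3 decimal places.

Var(G+T) = 16.6² + 5² + 2·[16.6·5·0.22] = 300.56 + 36.52 = 337.08.
Because errors are independent across components, Cov(Tᵢ,Tⱼ) = Cov(Xᵢ,Xⱼ); the off-diagonal part of the true-score variance is the same as above.
True-score variance = [16.6²·0.78 + 5²·0.59] + 36.52 = 229.687 + 36.52 = 266.207.
Reliability = 266.207 / 337.08 = 0.790.

0.790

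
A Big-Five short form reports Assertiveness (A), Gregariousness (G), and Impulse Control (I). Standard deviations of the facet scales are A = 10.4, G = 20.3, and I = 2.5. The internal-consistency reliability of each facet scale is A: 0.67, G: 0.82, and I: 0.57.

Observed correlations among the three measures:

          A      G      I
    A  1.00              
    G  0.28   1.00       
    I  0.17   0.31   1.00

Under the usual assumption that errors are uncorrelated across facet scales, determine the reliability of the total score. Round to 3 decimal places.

Var(A+G+I) = 10.4² + 20.3² + 2.5² + 2·[10.4·20.3·0.28 + 10.4·2.5·0.17 + 20.3·2.5·0.31] = 526.5 + 158.532 = 685.032.
Under uncorrelated errors the observed covariances equal the true-score covariances, so only the own-variance terms attenuate.
True-score variance = [10.4²·0.67 + 20.3²·0.82 + 2.5²·0.57] + 158.532 = 413.943 + 158.532 = 572.476.
Reliability = 572.476 / 685.032 = 0.836.

0.836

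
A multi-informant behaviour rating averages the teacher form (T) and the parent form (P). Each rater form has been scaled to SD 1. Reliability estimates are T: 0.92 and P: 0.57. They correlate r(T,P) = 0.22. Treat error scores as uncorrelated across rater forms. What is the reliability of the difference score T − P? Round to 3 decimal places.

Var(T−P) = 1 + 1 − 2·0.22 = 2 − 0.44 = 1.56.
With uncorrelated errors the cross-covariances are all true-score covariance, so they carry over unchanged; only the diagonal terms shrink to ρᵢσᵢ².
True-score variance = [0.92 + 0.57] − 0.44 = 1.49 − 0.44 = 1.05.
Reliability = 1.05 / 1.56 = 0.673.

0.673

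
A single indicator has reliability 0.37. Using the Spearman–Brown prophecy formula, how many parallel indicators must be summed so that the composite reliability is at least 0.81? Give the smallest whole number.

8

k ≥ ρ*(1−ρ₁)/(ρ₁(1−ρ*)) = 0.81·0.63 / (0.37·0.19) = 7.259.
Smallest integer k = 8.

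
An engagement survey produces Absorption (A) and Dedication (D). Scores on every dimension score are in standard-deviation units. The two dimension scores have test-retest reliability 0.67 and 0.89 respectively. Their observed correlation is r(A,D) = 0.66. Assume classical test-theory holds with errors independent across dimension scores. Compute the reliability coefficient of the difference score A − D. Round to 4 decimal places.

Var(A−D) = 1 + 1 − 2·0.66 = 2 − 1.32 = 0.68.
Under uncorrelated errors the observed covariances equal the true-score covariances, so only the own-variance terms attenuate.
True-score variance = [0.67 + 0.89] − 1.32 = 1.56 − 1.32 = 0.24.
Reliability = 0.24 / 0.68 = 0.3529.

0.3529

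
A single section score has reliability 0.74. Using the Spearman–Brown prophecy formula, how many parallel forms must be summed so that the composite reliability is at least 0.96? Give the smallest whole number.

9

k ≥ ρ*(1−ρ₁)/(ρ₁(1−ρ*)) = 0.96·0.26 / (0.74·0.04) = 8.432.
Smallest integer k = 9.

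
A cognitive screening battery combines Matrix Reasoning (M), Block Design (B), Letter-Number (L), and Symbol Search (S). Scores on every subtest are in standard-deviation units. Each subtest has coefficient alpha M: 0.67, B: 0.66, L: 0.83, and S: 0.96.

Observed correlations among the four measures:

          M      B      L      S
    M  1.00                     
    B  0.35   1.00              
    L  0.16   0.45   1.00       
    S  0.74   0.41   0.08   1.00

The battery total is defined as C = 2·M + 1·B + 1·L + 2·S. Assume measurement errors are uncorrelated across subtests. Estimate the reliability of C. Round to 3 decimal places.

0.904

Var(C) = 2² + 1 + 1 + 2² + 2·[2·0.35 + 2·0.16 + 4·0.74 + 0.45 + 2·0.41 + 2·0.08] = 10 + 10.82 = 20.82.
Under uncorrelated errors the observed covariances equal the true-score covariances, so only the own-variance terms attenuate.
True-score variance = [2²·0.67 + 0.66 + 0.83 + 2²·0.96] + 10.82 = 8.01 + 10.82 = 18.83.
Reliability = 18.83 / 20.82 = 0.904.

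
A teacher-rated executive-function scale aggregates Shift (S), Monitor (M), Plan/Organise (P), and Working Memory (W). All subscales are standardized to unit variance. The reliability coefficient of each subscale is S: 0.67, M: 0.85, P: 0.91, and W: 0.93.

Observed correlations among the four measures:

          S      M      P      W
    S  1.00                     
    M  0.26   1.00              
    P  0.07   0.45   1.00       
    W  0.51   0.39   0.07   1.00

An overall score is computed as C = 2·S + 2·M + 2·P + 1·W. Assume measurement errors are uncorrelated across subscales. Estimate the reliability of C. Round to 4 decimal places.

Var(C) = 2² + 2² + 2² + 1 + 2·[4·0.26 + 4·0.07 + 2·0.51 + 4·0.45 + 2·0.39 + 2·0.07] = 13 + 10.12 = 23.12.
With uncorrelated errors the cross-covariances are all true-score covariance, so they carry over unchanged; only the diagonal terms shrink to ρᵢσᵢ².
True-score variance = [2²·0.67 + 2²·0.85 + 2²·0.91 + 0.93] + 10.12 = 10.65 + 10.12 = 20.77.
Reliability = 20.77 / 23.12 = 0.8984.

0.8984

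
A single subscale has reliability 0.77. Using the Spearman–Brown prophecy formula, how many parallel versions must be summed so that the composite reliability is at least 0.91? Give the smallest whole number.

4

k ≥ ρ*(1−ρ₁)/(ρ₁(1−ρ*)) = 0.91·0.23 / (0.77·0.09) = 3.020.
Smallest integer k = 4.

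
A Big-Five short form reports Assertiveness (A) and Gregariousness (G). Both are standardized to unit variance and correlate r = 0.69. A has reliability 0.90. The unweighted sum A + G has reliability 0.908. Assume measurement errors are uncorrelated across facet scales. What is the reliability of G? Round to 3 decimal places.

Var(A+G) = 2 + 2·0.69 = 3.380.
True-score variance = ρ_A + ρ_G + 2·0.69, so 0.908 = (0.90 + ρ_G + 1.38) / 3.380.
ρ_G = 0.908·3.380 − 0.90 − 1.38 = 0.789.

0.789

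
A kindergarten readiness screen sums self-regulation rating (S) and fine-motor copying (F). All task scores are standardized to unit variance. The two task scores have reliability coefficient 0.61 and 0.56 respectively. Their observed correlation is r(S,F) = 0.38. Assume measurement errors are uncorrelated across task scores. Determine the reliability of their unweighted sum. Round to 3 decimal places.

0.699

Var(S+F) = 2 + 2·[0.38] = 2 + 0.76 = 2.76.
Under uncorrelated errors the observed covariances equal the true-score covariances, so only the own-variance terms attenuate.
True-score variance = [0.61 + 0.56] + 0.76 = 1.17 + 0.76 = 1.93.
Reliability = 1.93 / 2.76 = 0.699.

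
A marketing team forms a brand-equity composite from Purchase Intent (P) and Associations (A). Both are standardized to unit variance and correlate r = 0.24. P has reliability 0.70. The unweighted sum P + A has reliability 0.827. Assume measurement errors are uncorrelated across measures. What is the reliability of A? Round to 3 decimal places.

0.871

Var(P+A) = 2 + 2·0.24 = 2.480.
True-score variance = ρ_P + ρ_A + 2·0.24, so 0.827 = (0.70 + ρ_A + 0.48) / 2.480.
ρ_A = 0.827·2.480 − 0.70 − 0.48 = 0.871.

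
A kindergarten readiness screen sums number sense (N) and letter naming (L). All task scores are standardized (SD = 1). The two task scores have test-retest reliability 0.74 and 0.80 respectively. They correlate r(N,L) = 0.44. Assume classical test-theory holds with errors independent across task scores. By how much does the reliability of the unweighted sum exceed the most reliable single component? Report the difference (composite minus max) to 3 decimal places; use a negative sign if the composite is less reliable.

Var(sum) = 2 + 0.88 = 2.88; true-score variance = 1.54 + 0.88 = 2.42; composite reliability = 0.8403.
Max component reliability = 0.8000.
Difference = 0.8403 − 0.8000 = 0.040.

0.040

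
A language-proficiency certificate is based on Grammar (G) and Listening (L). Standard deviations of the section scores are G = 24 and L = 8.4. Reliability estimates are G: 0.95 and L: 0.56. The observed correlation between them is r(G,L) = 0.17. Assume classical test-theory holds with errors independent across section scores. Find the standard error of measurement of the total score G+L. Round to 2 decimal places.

7.74

Var(total) = 646.56 + 68.544 = 715.104.
True-score variance = 586.714 + 68.544 = 655.258, so reliability = 0.9163.
Error variance = 715.104 − 655.258 = 59.8464; SEM = √59.8464 = 7.74.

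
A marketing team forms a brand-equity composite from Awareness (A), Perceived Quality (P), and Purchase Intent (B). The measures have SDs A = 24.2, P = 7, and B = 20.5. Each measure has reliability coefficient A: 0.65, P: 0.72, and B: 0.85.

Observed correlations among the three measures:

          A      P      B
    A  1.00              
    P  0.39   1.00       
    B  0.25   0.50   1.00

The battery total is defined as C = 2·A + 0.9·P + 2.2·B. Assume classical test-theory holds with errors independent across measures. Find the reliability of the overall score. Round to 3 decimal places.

0.812

Var(C) = 2²·24.2² + 0.9²·7² + 2.2²·20.5² + 2·[1.8·24.2·7·0.39 + 4.4·24.2·20.5·0.25 + 1.98·7·20.5·0.50] = 4416.26 + 1613.39 = 6029.65.
Because errors are independent across components, Cov(Tᵢ,Tⱼ) = Cov(Xᵢ,Xⱼ); the off-diagonal part of the true-score variance is the same as above.
True-score variance = [2²·24.2²·0.65 + 0.9²·7²·0.72 + 2.2²·20.5²·0.85] + 1613.39 = 3280.15 + 1613.39 = 4893.54.
Reliability = 4893.54 / 6029.65 = 0.812.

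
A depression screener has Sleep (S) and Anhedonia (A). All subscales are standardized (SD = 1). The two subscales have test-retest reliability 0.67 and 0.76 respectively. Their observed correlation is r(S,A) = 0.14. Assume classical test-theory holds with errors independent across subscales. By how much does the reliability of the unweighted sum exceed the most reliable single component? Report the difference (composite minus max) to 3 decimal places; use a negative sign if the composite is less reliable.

-0.010

Var(sum) = 2 + 0.28 = 2.28; true-score variance = 1.43 + 0.28 = 1.71; composite reliability = 0.7500.
Max component reliability = 0.7600.
Difference = 0.7500 − 0.7600 = -0.010.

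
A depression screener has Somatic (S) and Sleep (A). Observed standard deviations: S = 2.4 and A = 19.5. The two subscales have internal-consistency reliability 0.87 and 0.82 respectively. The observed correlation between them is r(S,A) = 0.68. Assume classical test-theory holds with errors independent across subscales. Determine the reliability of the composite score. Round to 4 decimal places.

0.8461

Var(S+A) = 2.4² + 19.5² + 2·[2.4·19.5·0.68] = 386.01 + 63.648 = 449.658.
With uncorrelated errors the cross-covariances are all true-score covariance, so they carry over unchanged; only the diagonal terms shrink to ρᵢσᵢ².
True-score variance = [2.4²·0.87 + 19.5²·0.82] + 63.648 = 316.816 + 63.648 = 380.464.
Reliability = 380.464 / 449.658 = 0.8461.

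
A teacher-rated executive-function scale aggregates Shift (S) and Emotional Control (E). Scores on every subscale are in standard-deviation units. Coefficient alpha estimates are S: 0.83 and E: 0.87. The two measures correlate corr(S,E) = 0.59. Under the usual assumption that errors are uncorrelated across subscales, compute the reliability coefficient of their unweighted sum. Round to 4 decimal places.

0.9057

Var(S+E) = 2 + 2·[0.59] = 2 + 1.18 = 3.18.
Under uncorrelated errors the observed covariances equal the true-score covariances, so only the own-variance terms attenuate.
True-score variance = [0.83 + 0.87] + 1.18 = 1.7 + 1.18 = 2.88.
Reliability = 2.88 / 3.18 = 0.9057.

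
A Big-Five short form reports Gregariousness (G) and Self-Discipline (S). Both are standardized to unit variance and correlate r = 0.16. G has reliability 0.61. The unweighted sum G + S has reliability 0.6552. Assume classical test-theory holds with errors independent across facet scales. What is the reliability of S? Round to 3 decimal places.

Var(G+S) = 2 + 2·0.16 = 2.320.
True-score variance = ρ_G + ρ_S + 2·0.16, so 0.6552 = (0.61 + ρ_S + 0.32) / 2.320.
ρ_S = 0.6552·2.320 − 0.61 − 0.32 = 0.590.

0.590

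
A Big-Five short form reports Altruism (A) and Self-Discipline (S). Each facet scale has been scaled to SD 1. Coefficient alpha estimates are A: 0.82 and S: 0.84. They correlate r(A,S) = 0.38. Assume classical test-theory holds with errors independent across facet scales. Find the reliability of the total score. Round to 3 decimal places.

0.877

Var(A+S) = 2 + 2·[0.38] = 2 + 0.76 = 2.76.
Under uncorrelated errors the observed covariances equal the true-score covariances, so only the own-variance terms attenuate.
True-score variance = [0.82 + 0.84] + 0.76 = 1.66 + 0.76 = 2.42.
Reliability = 2.42 / 2.76 = 0.877.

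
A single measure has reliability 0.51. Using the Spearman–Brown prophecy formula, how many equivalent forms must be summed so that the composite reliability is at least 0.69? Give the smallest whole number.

k ≥ ρ*(1−ρ₁)/(ρ₁(1−ρ*)) = 0.69·0.49 / (0.51·0.31) = 2.139.
Smallest integer k = 3.

3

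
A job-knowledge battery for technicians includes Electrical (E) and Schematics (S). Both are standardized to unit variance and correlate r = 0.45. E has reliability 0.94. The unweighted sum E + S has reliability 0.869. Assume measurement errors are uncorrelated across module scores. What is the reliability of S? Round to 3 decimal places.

Var(E+S) = 2 + 2·0.45 = 2.900.
True-score variance = ρ_E + ρ_S + 2·0.45, so 0.869 = (0.94 + ρ_S + 0.90) / 2.900.
ρ_S = 0.869·2.900 − 0.94 − 0.90 = 0.680.

0.680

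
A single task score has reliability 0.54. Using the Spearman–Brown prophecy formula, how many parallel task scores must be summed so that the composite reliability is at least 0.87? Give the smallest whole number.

k ≥ ρ*(1−ρ₁)/(ρ₁(1−ρ*)) = 0.87·0.46 / (0.54·0.13) = 5.701.
Smallest integer k = 6.

6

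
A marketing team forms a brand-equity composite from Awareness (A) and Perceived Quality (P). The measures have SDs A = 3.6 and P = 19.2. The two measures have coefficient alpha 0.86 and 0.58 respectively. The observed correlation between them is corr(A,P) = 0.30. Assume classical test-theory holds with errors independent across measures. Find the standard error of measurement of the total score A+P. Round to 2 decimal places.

Var(total) = 381.6 + 41.472 = 423.072.
True-score variance = 224.957 + 41.472 = 266.429, so reliability = 0.6297.
Error variance = 423.072 − 266.429 = 156.643; SEM = √156.643 = 12.52.

12.52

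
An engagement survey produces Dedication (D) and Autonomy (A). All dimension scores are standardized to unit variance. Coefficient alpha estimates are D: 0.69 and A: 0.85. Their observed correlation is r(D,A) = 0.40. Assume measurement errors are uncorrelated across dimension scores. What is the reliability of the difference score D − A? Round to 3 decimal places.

Var(D−A) = 1 + 1 − 2·0.40 = 2 − 0.8 = 1.2.
With uncorrelated errors the cross-covariances are all true-score covariance, so they carry over unchanged; only the diagonal terms shrink to ρᵢσᵢ².
True-score variance = [0.69 + 0.85] − 0.8 = 1.54 − 0.8 = 0.74.
Reliability = 0.74 / 1.2 = 0.617.

0.617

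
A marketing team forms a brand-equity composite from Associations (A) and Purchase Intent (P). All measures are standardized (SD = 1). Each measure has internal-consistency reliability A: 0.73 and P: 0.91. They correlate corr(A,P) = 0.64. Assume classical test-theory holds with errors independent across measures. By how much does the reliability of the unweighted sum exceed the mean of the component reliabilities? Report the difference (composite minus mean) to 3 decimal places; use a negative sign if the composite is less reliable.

Var(sum) = 2 + 1.28 = 3.28; true-score variance = 1.64 + 1.28 = 2.92; composite reliability = 0.8902.
Mean component reliability = 0.8200.
Difference = 0.8902 − 0.8200 = 0.070.

0.070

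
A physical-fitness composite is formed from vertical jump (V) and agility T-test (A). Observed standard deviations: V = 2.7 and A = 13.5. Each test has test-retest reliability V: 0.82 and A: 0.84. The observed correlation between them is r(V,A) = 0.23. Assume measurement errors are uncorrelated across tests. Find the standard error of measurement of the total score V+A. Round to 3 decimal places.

Var(total) = 189.54 + 16.767 = 206.307.
True-score variance = 159.068 + 16.767 = 175.835, so reliability = 0.8523.
Error variance = 206.307 − 175.835 = 30.4722; SEM = √30.4722 = 5.520.

5.520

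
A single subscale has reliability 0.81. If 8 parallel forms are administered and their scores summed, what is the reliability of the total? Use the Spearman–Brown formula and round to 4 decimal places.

0.9715

ρ_k = kρ / (1 + (k−1)ρ) = 8·0.81 / (1 + 7·0.81) = 6.480 / 6.670 = 0.9715.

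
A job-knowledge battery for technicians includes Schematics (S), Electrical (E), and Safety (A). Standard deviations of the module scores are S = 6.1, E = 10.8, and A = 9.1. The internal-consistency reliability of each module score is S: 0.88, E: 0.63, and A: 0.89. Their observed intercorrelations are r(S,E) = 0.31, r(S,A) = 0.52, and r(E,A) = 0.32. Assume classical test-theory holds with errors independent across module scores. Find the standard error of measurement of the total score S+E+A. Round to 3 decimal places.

Var(total) = 236.66 + 161.475 = 398.135.
True-score variance = 179.929 + 161.475 = 341.404, so reliability = 0.8575.
Error variance = 398.135 − 341.404 = 56.7311; SEM = √56.7311 = 7.532.

7.532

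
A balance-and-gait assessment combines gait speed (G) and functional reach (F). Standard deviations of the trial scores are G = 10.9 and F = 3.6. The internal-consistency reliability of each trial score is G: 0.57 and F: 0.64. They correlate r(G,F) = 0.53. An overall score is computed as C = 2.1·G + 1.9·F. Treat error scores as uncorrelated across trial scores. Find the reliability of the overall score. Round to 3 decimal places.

0.671

Var(C) = 2.1²·10.9² + 1.9²·3.6² + 2·[3.99·10.9·3.6·0.53] = 570.738 + 165.962 = 736.699.
Under uncorrelated errors the observed covariances equal the true-score covariances, so only the own-variance terms attenuate.
True-score variance = [2.1²·10.9²·0.57 + 1.9²·3.6²·0.64] + 165.962 = 328.595 + 165.962 = 494.557.
Reliability = 494.557 / 736.699 = 0.671.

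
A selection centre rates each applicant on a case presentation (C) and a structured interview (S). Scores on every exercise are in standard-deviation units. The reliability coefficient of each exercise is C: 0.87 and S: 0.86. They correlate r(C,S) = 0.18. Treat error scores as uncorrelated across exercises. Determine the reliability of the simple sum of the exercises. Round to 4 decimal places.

Var(C+S) = 2 + 2·[0.18] = 2 + 0.36 = 2.36.
Under uncorrelated errors the observed covariances equal the true-score covariances, so only the own-variance terms attenuate.
True-score variance = [0.87 + 0.86] + 0.36 = 1.73 + 0.36 = 2.09.
Reliability = 2.09 / 2.36 = 0.8856.

0.8856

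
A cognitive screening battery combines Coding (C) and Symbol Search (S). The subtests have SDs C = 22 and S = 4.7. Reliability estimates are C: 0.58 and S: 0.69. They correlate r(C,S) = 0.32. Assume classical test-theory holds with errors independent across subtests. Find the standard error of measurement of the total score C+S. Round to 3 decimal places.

Var(total) = 506.09 + 66.176 = 572.266.
True-score variance = 295.962 + 66.176 = 362.138, so reliability = 0.6328.
Error variance = 572.266 − 362.138 = 210.128; SEM = √210.128 = 14.496.

14.496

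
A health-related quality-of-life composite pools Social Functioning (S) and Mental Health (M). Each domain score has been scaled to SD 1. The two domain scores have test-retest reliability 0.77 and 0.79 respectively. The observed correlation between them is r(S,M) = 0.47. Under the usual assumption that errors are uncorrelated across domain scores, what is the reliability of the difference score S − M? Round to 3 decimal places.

0.585

Var(S−M) = 1 + 1 − 2·0.47 = 2 − 0.94 = 1.06.
With uncorrelated errors the cross-covariances are all true-score covariance, so they carry over unchanged; only the diagonal terms shrink to ρᵢσᵢ².
True-score variance = [0.77 + 0.79] − 0.94 = 1.56 − 0.94 = 0.62.
Reliability = 0.62 / 1.06 = 0.585.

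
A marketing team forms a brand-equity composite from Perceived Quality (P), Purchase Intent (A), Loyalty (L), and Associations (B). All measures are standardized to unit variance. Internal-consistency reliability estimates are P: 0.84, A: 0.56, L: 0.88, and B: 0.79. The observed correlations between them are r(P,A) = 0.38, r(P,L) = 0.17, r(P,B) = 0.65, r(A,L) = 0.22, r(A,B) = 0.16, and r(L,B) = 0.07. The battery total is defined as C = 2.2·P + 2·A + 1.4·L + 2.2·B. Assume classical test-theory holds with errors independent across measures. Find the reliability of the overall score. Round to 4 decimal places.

0.8712

Var(C) = 2.2² + 2² + 1.4² + 2.2² + 2·[4.4·0.38 + 3.08·0.17 + 4.84·0.65 + 2.8·0.22 + 4.4·0.16 + 3.08·0.07] = 15.64 + 13.7544 = 29.3944.
Under uncorrelated errors the observed covariances equal the true-score covariances, so only the own-variance terms attenuate.
True-score variance = [2.2²·0.84 + 2²·0.56 + 1.4²·0.88 + 2.2²·0.79] + 13.7544 = 11.854 + 13.7544 = 25.6084.
Reliability = 25.6084 / 29.3944 = 0.8712.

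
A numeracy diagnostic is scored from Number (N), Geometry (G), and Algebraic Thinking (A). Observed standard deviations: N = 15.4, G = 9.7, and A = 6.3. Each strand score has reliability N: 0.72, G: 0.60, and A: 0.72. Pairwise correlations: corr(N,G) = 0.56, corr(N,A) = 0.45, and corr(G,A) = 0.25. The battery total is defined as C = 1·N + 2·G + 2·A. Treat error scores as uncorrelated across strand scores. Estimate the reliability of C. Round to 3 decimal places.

Var(C) = 15.4² + 2²·9.7² + 2²·6.3² + 2·[2·15.4·9.7·0.56 + 2·15.4·6.3·0.45 + 4·9.7·6.3·0.25] = 772.28 + 631.467 = 1403.75.
With uncorrelated errors the cross-covariances are all true-score covariance, so they carry over unchanged; only the diagonal terms shrink to ρᵢσᵢ².
True-score variance = [15.4²·0.72 + 2²·9.7²·0.60 + 2²·6.3²·0.72] + 631.467 = 510.878 + 631.467 = 1142.35.
Reliability = 1142.35 / 1403.75 = 0.814.

0.814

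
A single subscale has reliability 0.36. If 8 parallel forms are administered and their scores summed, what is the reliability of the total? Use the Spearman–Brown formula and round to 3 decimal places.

0.818

ρ_k = kρ / (1 + (k−1)ρ) = 8·0.36 / (1 + 7·0.36) = 2.880 / 3.520 = 0.818.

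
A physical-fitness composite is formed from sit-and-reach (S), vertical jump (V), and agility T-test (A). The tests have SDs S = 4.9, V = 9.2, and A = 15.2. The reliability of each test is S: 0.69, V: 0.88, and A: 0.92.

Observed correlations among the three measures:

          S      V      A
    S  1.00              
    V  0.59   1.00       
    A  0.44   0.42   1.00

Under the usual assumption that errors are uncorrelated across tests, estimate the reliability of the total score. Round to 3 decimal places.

0.937

Var(S+V+A) = 4.9² + 9.2² + 15.2² + 2·[4.9·9.2·0.59 + 4.9·15.2·0.44 + 9.2·15.2·0.42] = 339.69 + 236.202 = 575.892.
Because errors are independent across components, Cov(Tᵢ,Tⱼ) = Cov(Xᵢ,Xⱼ); the off-diagonal part of the true-score variance is the same as above.
True-score variance = [4.9²·0.69 + 9.2²·0.88 + 15.2²·0.92] + 236.202 = 303.607 + 236.202 = 539.809.
Reliability = 539.809 / 575.892 = 0.937.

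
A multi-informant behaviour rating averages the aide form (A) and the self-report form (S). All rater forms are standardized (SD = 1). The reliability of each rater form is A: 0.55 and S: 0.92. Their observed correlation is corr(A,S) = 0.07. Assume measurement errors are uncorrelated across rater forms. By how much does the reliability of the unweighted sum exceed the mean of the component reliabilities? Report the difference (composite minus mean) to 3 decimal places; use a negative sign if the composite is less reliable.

0.017

Var(sum) = 2 + 0.14 = 2.14; true-score variance = 1.47 + 0.14 = 1.61; composite reliability = 0.7523.
Mean component reliability = 0.7350.
Difference = 0.7523 − 0.7350 = 0.017.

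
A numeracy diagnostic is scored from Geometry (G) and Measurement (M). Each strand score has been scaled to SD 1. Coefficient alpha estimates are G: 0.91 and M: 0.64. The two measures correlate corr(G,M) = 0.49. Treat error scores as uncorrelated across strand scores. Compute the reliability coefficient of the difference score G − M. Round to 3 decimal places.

Var(G−M) = 1 + 1 − 2·0.49 = 2 − 0.98 = 1.02.
Because errors are independent across components, Cov(Tᵢ,Tⱼ) = Cov(Xᵢ,Xⱼ); the off-diagonal part of the true-score variance is the same as above.
True-score variance = [0.91 + 0.64] − 0.98 = 1.55 − 0.98 = 0.57.
Reliability = 0.57 / 1.02 = 0.559.

0.559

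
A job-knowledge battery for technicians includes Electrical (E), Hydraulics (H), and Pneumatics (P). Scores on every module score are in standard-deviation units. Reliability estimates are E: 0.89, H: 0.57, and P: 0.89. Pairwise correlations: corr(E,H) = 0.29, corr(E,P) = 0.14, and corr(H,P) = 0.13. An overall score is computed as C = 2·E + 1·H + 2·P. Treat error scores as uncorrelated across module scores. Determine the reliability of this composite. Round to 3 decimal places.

Var(C) = 2² + 1 + 2² + 2·[2·0.29 + 4·0.14 + 2·0.13] = 9 + 2.8 = 11.8.
Because errors are independent across components, Cov(Tᵢ,Tⱼ) = Cov(Xᵢ,Xⱼ); the off-diagonal part of the true-score variance is the same as above.
True-score variance = [2²·0.89 + 0.57 + 2²·0.89] + 2.8 = 7.69 + 2.8 = 10.49.
Reliability = 10.49 / 11.8 = 0.889.

0.889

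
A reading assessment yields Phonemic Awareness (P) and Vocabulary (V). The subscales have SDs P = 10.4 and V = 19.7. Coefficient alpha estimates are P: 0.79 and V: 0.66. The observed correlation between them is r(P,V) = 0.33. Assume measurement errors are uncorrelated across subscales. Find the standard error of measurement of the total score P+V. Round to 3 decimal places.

Var(total) = 496.25 + 135.221 = 631.471.
True-score variance = 341.586 + 135.221 = 476.807, so reliability = 0.7551.
Error variance = 631.471 − 476.807 = 154.664; SEM = √154.664 = 12.436.

12.436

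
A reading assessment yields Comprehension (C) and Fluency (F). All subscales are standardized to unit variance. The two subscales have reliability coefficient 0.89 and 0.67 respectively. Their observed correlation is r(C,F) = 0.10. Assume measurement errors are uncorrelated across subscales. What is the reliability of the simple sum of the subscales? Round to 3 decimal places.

Var(C+F) = 2 + 2·[0.10] = 2 + 0.2 = 2.2.
With uncorrelated errors the cross-covariances are all true-score covariance, so they carry over unchanged; only the diagonal terms shrink to ρᵢσᵢ².
True-score variance = [0.89 + 0.67] + 0.2 = 1.56 + 0.2 = 1.76.
Reliability = 1.76 / 2.2 = 0.800.

0.800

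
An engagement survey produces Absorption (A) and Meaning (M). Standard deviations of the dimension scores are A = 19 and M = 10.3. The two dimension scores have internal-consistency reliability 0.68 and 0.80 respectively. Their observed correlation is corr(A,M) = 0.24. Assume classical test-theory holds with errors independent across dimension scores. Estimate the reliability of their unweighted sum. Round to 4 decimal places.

Var(A+M) = 19² + 10.3² + 2·[19·10.3·0.24] = 467.09 + 93.936 = 561.026.
Because errors are independent across components, Cov(Tᵢ,Tⱼ) = Cov(Xᵢ,Xⱼ); the off-diagonal part of the true-score variance is the same as above.
True-score variance = [19²·0.68 + 10.3²·0.80] + 93.936 = 330.352 + 93.936 = 424.288.
Reliability = 424.288 / 561.026 = 0.7563.

0.7563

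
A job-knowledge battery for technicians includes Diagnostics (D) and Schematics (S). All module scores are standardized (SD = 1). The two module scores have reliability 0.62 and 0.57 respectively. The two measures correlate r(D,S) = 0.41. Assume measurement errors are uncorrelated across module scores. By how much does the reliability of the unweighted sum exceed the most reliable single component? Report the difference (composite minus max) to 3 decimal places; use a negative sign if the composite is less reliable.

Var(sum) = 2 + 0.82 = 2.82; true-score variance = 1.19 + 0.82 = 2.01; composite reliability = 0.7128.
Max component reliability = 0.6200.
Difference = 0.7128 − 0.6200 = 0.093.

0.093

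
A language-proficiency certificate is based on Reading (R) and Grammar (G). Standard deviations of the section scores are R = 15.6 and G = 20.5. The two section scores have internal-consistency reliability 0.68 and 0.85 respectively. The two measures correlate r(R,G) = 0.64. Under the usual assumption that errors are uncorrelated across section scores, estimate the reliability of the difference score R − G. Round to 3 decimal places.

Var(R−G) = 15.6² + 20.5² − 2·15.6·20.5·0.64 = 663.61 − 409.344 = 254.266.
Under uncorrelated errors the observed covariances equal the true-score covariances, so only the own-variance terms attenuate.
True-score variance = [15.6²·0.68 + 20.5²·0.85] − 409.344 = 522.697 − 409.344 = 113.353.
Reliability = 113.353 / 254.266 = 0.446.

0.446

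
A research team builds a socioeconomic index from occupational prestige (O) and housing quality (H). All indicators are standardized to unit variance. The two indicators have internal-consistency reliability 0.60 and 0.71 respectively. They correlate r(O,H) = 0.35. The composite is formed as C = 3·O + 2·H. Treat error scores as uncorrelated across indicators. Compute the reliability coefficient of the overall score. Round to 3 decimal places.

0.723

Var(C) = 3² + 2² + 2·[6·0.35] = 13 + 4.2 = 17.2.
Because errors are independent across components, Cov(Tᵢ,Tⱼ) = Cov(Xᵢ,Xⱼ); the off-diagonal part of the true-score variance is the same as above.
True-score variance = [3²·0.60 + 2²·0.71] + 4.2 = 8.24 + 4.2 = 12.44.
Reliability = 12.44 / 17.2 = 0.723.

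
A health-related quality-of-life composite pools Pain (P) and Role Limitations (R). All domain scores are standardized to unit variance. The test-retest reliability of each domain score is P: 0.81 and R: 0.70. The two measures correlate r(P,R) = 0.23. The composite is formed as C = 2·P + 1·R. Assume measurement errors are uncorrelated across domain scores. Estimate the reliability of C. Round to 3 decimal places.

0.821

Var(C) = 2² + 1 + 2·[2·0.23] = 5 + 0.92 = 5.92.
Because errors are independent across components, Cov(Tᵢ,Tⱼ) = Cov(Xᵢ,Xⱼ); the off-diagonal part of the true-score variance is the same as above.
True-score variance = [2²·0.81 + 0.70] + 0.92 = 3.94 + 0.92 = 4.86.
Reliability = 4.86 / 5.92 = 0.821.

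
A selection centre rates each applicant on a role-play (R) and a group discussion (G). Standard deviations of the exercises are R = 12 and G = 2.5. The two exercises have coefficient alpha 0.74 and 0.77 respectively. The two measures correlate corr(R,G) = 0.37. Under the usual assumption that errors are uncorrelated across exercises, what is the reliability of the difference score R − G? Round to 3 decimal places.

0.696

Var(R−G) = 12² + 2.5² − 2·12·2.5·0.37 = 150.25 − 22.2 = 128.05.
Because errors are independent across components, Cov(Tᵢ,Tⱼ) = Cov(Xᵢ,Xⱼ); the off-diagonal part of the true-score variance is the same as above.
True-score variance = [12²·0.74 + 2.5²·0.77] − 22.2 = 111.373 − 22.2 = 89.1725.
Reliability = 89.1725 / 128.05 = 0.696.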